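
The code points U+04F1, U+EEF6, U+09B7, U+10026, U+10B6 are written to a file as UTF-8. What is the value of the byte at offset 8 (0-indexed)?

U+04F1 → 2-byte form D3 B1 at offsets 0–1.
U+EEF6 → 3-byte form EE BB B6 at offsets 2–4.
U+09B7 → 3-byte form E0 A6 B7 at offsets 5–7.
U+10026 → 4-byte form F0 90 80 A6 at offsets 8–11.
Offset 8 falls in char 4's range; it's byte 1 of F0 90 80 A6 = 0xF0.

0xF0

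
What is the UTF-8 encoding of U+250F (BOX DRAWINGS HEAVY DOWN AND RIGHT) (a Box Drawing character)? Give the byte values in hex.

U+250F = 0x250F = 9487 decimal. In range U+0800–U+FFFF → 3-byte form: 1110xxxx 10xxxxxx 10xxxxxx.
Binary (16 bits): 0010010100001111.
Split 4+6+6: 0010 | 010100 | 001111.
Byte 1: 11100010 = 0xE2.
Byte 2: 10010100 = 0x94.
Byte 3: 10001111 = 0x8F.

E2 94 8F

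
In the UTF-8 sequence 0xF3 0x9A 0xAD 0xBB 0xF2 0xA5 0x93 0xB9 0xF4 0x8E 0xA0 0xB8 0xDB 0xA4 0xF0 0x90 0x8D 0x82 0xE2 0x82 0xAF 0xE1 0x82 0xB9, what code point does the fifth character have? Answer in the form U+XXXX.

U+10342

Offset 0: leading byte 0xF3 = 11110011 → 4-byte char #1 = F3 9A AD BB.
Offset 4: leading byte 0xF2 = 11110010 → 4-byte char #2 = F2 A5 93 B9.
Offset 8: leading byte 0xF4 = 11110100 → 4-byte char #3 = F4 8E A0 B8.
Offset 12: leading byte 0xDB = 11011011 → 2-byte char #4 = DB A4.
Offset 14: leading byte 0xF0 = 11110000 → 4-byte char #5 = F0 90 8D 82.
Leading byte 0xF0 = 11110000 matches 11110xxx → 4-byte sequence.
Byte 1: 0xF0 = 11110000, payload 000 (3 bits).
Byte 2: 0x90 = 10010000 (10xxxxxx ✓), payload 010000.
Byte 3: 0x8D = 10001101 (10xxxxxx ✓), payload 001101.
Byte 4: 0x82 = 10000010 (10xxxxxx ✓), payload 000010.
Concatenate: 000010000001101000010 = 0x10342 (21 bits → U+10342).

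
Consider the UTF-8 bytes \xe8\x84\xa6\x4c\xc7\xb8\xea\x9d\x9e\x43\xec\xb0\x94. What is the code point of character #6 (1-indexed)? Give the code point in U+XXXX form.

U+CC14

Offset 0: leading byte 0xE8 = 11101000 → 3-byte char #1 = E8 84 A6.
Offset 3: leading byte 0x4C = 01001100 → 1-byte char #2 = 4C.
Offset 4: leading byte 0xC7 = 11000111 → 2-byte char #3 = C7 B8.
Offset 6: leading byte 0xEA = 11101010 → 3-byte char #4 = EA 9D 9E.
Offset 9: leading byte 0x43 = 01000011 → 1-byte char #5 = 43.
Offset 10: leading byte 0xEC = 11101100 → 3-byte char #6 = EC B0 94.
Leading byte 0xEC = 11101100 matches 1110xxxx → 3-byte sequence.
Byte 1: 0xEC = 11101100, payload 1100 (4 bits).
Byte 2: 0xB0 = 10110000 (10xxxxxx ✓), payload 110000.
Byte 3: 0x94 = 10010100 (10xxxxxx ✓), payload 010100.
Concatenate: 1100110000010100 = 0xCC14 (16 bits → U+CC14).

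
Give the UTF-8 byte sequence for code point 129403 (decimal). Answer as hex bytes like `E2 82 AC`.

F0 9F A5 BB

U+1F97B = 0x1F97B = 129403 decimal. In range U+10000–U+10FFFF → 4-byte form: 11110xxx 10xxxxxx 10xxxxxx 10xxxxxx.
Binary (21 bits): 000011111100101111011.
Split 3+6+6+6: 000 | 011111 | 100101 | 111011.
Byte 1: 11110000 = 0xF0.
Byte 2: 10011111 = 0x9F.
Byte 3: 10100101 = 0xA5.
Byte 4: 10111011 = 0xBB.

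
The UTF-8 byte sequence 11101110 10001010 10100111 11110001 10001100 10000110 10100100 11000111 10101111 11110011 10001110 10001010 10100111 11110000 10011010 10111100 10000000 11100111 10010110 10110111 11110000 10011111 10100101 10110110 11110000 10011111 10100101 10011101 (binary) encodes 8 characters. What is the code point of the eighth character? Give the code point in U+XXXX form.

U+1F95D

Offset 0: leading byte 0xEE = 11101110 → 3-byte char #1 = EE 8A A7.
Offset 3: leading byte 0xF1 = 11110001 → 4-byte char #2 = F1 8C 86 A4.
Offset 7: leading byte 0xC7 = 11000111 → 2-byte char #3 = C7 AF.
Offset 9: leading byte 0xF3 = 11110011 → 4-byte char #4 = F3 8E 8A A7.
Offset 13: leading byte 0xF0 = 11110000 → 4-byte char #5 = F0 9A BC 80.
Offset 17: leading byte 0xE7 = 11100111 → 3-byte char #6 = E7 96 B7.
Offset 20: leading byte 0xF0 = 11110000 → 4-byte char #7 = F0 9F A5 B6.
Offset 24: leading byte 0xF0 = 11110000 → 4-byte char #8 = F0 9F A5 9D.
Leading byte 0xF0 = 11110000 matches 11110xxx → 4-byte sequence.
Byte 1: 0xF0 = 11110000, payload 000 (3 bits).
Byte 2: 0x9F = 10011111 (10xxxxxx ✓), payload 011111.
Byte 3: 0xA5 = 10100101 (10xxxxxx ✓), payload 100101.
Byte 4: 0x9D = 10011101 (10xxxxxx ✓), payload 011101.
Concatenate: 000011111100101011101 = 0x1F95D (21 bits → U+1F95D).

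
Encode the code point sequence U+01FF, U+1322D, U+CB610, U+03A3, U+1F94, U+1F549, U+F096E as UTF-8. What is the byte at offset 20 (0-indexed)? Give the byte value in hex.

0xB0

U+01FF → 2-byte form C7 BF at offsets 0–1.
U+1322D → 4-byte form F0 93 88 AD at offsets 2–5.
U+CB610 → 4-byte form F3 8B 98 90 at offsets 6–9.
U+03A3 → 2-byte form CE A3 at offsets 10–11.
U+1F94 → 3-byte form E1 BE 94 at offsets 12–14.
U+1F549 → 4-byte form F0 9F 95 89 at offsets 15–18.
U+F096E → 4-byte form F3 B0 A5 AE at offsets 19–22.
Offset 20 falls in char 7's range; it's byte 2 of F3 B0 A5 AE = 0xB0.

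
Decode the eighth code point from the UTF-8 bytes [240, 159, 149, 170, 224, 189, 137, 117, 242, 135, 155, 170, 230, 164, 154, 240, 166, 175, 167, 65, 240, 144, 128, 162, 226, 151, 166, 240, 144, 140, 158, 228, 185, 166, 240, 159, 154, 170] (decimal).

U+10022

Offset 0: leading byte 0xF0 = 11110000 → 4-byte char #1 = F0 9F 95 AA.
Offset 4: leading byte 0xE0 = 11100000 → 3-byte char #2 = E0 BD 89.
Offset 7: leading byte 0x75 = 01110101 → 1-byte char #3 = 75.
Offset 8: leading byte 0xF2 = 11110010 → 4-byte char #4 = F2 87 9B AA.
Offset 12: leading byte 0xE6 = 11100110 → 3-byte char #5 = E6 A4 9A.
Offset 15: leading byte 0xF0 = 11110000 → 4-byte char #6 = F0 A6 AF A7.
Offset 19: leading byte 0x41 = 01000001 → 1-byte char #7 = 41.
Offset 20: leading byte 0xF0 = 11110000 → 4-byte char #8 = F0 90 80 A2.
Leading byte 0xF0 = 11110000 matches 11110xxx → 4-byte sequence.
Byte 1: 0xF0 = 11110000, payload 000 (3 bits).
Byte 2: 0x90 = 10010000 (10xxxxxx ✓), payload 010000.
Byte 3: 0x80 = 10000000 (10xxxxxx ✓), payload 000000.
Byte 4: 0xA2 = 10100010 (10xxxxxx ✓), payload 100010.
Concatenate: 000010000000000100010 = 0x10022 (21 bits → U+10022).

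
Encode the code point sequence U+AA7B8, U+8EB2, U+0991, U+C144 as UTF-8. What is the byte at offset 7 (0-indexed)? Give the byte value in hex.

0xE0

U+AA7B8 → 4-byte form F2 AA 9E B8 at offsets 0–3.
U+8EB2 → 3-byte form E8 BA B2 at offsets 4–6.
U+0991 → 3-byte form E0 A6 91 at offsets 7–9.
Offset 7 falls in char 3's range; it's byte 1 of E0 A6 91 = 0xE0.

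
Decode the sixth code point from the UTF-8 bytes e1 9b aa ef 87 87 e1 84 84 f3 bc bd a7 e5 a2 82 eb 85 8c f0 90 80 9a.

Offset 0: leading byte 0xE1 = 11100001 → 3-byte char #1 = E1 9B AA.
Offset 3: leading byte 0xEF = 11101111 → 3-byte char #2 = EF 87 87.
Offset 6: leading byte 0xE1 = 11100001 → 3-byte char #3 = E1 84 84.
Offset 9: leading byte 0xF3 = 11110011 → 4-byte char #4 = F3 BC BD A7.
Offset 13: leading byte 0xE5 = 11100101 → 3-byte char #5 = E5 A2 82.
Offset 16: leading byte 0xEB = 11101011 → 3-byte char #6 = EB 85 8C.
Leading byte 0xEB = 11101011 matches 1110xxxx → 3-byte sequence.
Byte 1: 0xEB = 11101011, payload 1011 (4 bits).
Byte 2: 0x85 = 10000101 (10xxxxxx ✓), payload 000101.
Byte 3: 0x8C = 10001100 (10xxxxxx ✓), payload 001100.
Concatenate: 1011000101001100 = 0xB14C (16 bits → U+B14C).

U+B14C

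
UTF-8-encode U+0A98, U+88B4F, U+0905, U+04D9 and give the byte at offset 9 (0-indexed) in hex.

U+0A98 → 3-byte form E0 AA 98 at offsets 0–2.
U+88B4F → 4-byte form F2 88 AD 8F at offsets 3–6.
U+0905 → 3-byte form E0 A4 85 at offsets 7–9.
Offset 9 falls in char 3's range; it's byte 3 of E0 A4 85 = 0x85.

0x85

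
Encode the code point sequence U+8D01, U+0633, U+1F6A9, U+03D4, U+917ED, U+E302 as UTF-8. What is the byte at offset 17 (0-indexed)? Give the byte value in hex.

U+8D01 → 3-byte form E8 B4 81 at offsets 0–2.
U+0633 → 2-byte form D8 B3 at offsets 3–4.
U+1F6A9 → 4-byte form F0 9F 9A A9 at offsets 5–8.
U+03D4 → 2-byte form CF 94 at offsets 9–10.
U+917ED → 4-byte form F2 91 9F AD at offsets 11–14.
U+E302 → 3-byte form EE 8C 82 at offsets 15–17.
Offset 17 falls in char 6's range; it's byte 3 of EE 8C 82 = 0x82.

0x82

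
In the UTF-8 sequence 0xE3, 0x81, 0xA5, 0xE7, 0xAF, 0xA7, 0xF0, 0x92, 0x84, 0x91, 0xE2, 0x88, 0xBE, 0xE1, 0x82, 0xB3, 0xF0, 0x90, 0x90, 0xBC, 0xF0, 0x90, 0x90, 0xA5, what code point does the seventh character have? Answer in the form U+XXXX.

U+10425

Offset 0: leading byte 0xE3 = 11100011 → 3-byte char #1 = E3 81 A5.
Offset 3: leading byte 0xE7 = 11100111 → 3-byte char #2 = E7 AF A7.
Offset 6: leading byte 0xF0 = 11110000 → 4-byte char #3 = F0 92 84 91.
Offset 10: leading byte 0xE2 = 11100010 → 3-byte char #4 = E2 88 BE.
Offset 13: leading byte 0xE1 = 11100001 → 3-byte char #5 = E1 82 B3.
Offset 16: leading byte 0xF0 = 11110000 → 4-byte char #6 = F0 90 90 BC.
Offset 20: leading byte 0xF0 = 11110000 → 4-byte char #7 = F0 90 90 A5.
Leading byte 0xF0 = 11110000 matches 11110xxx → 4-byte sequence.
Byte 1: 0xF0 = 11110000, payload 000 (3 bits).
Byte 2: 0x90 = 10010000 (10xxxxxx ✓), payload 010000.
Byte 3: 0x90 = 10010000 (10xxxxxx ✓), payload 010000.
Byte 4: 0xA5 = 10100101 (10xxxxxx ✓), payload 100101.
Concatenate: 000010000010000100101 = 0x10425 (21 bits → U+10425).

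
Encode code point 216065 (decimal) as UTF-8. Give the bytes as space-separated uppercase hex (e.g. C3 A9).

U+34C01 = 0x34C01 = 216065 decimal. In range U+10000–U+10FFFF → 4-byte form: 11110xxx 10xxxxxx 10xxxxxx 10xxxxxx.
Binary (21 bits): 000110100110000000001.
Split 3+6+6+6: 000 | 110100 | 110000 | 000001.
Byte 1: 11110000 = 0xF0.
Byte 2: 10110100 = 0xB4.
Byte 3: 10110000 = 0xB0.
Byte 4: 10000001 = 0x81.

F0 B4 B0 81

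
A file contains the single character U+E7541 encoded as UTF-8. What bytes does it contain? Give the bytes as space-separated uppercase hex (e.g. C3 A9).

F3 A7 95 81

U+E7541 = 0xE7541 = 947521 decimal. In range U+10000–U+10FFFF → 4-byte form: 11110xxx 10xxxxxx 10xxxxxx 10xxxxxx.
Binary (21 bits): 011100111010101000001.
Split 3+6+6+6: 011 | 100111 | 010101 | 000001.
Byte 1: 11110011 = 0xF3.
Byte 2: 10100111 = 0xA7.
Byte 3: 10010101 = 0x95.
Byte 4: 10000001 = 0x81.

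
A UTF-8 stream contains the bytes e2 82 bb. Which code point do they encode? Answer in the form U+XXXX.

U+20BB

Leading byte 0xE2 = 11100010 matches 1110xxxx → 3-byte sequence.
Byte 1: 0xE2 = 11100010, payload 0010 (4 bits).
Byte 2: 0x82 = 10000010 (10xxxxxx ✓), payload 000010.
Byte 3: 0xBB = 10111011 (10xxxxxx ✓), payload 111011.
Concatenate: 0010000010111011 = 0x20BB (16 bits → U+20BB).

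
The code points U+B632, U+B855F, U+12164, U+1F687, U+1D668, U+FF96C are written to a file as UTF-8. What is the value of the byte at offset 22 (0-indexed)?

0xAC

U+B632 → 3-byte form EB 98 B2 at offsets 0–2.
U+B855F → 4-byte form F2 B8 95 9F at offsets 3–6.
U+12164 → 4-byte form F0 92 85 A4 at offsets 7–10.
U+1F687 → 4-byte form F0 9F 9A 87 at offsets 11–14.
U+1D668 → 4-byte form F0 9D 99 A8 at offsets 15–18.
U+FF96C → 4-byte form F3 BF A5 AC at offsets 19–22.
Offset 22 falls in char 6's range; it's byte 4 of F3 BF A5 AC = 0xAC.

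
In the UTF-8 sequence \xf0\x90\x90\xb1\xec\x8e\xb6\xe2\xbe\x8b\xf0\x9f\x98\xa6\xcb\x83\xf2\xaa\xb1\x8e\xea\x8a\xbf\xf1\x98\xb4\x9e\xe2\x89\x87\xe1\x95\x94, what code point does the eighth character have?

Offset 0: leading byte 0xF0 = 11110000 → 4-byte char #1 = F0 90 90 B1.
Offset 4: leading byte 0xEC = 11101100 → 3-byte char #2 = EC 8E B6.
Offset 7: leading byte 0xE2 = 11100010 → 3-byte char #3 = E2 BE 8B.
Offset 10: leading byte 0xF0 = 11110000 → 4-byte char #4 = F0 9F 98 A6.
Offset 14: leading byte 0xCB = 11001011 → 2-byte char #5 = CB 83.
Offset 16: leading byte 0xF2 = 11110010 → 4-byte char #6 = F2 AA B1 8E.
Offset 20: leading byte 0xEA = 11101010 → 3-byte char #7 = EA 8A BF.
Offset 23: leading byte 0xF1 = 11110001 → 4-byte char #8 = F1 98 B4 9E.
Leading byte 0xF1 = 11110001 matches 11110xxx → 4-byte sequence.
Byte 1: 0xF1 = 11110001, payload 001 (3 bits).
Byte 2: 0x98 = 10011000 (10xxxxxx ✓), payload 011000.
Byte 3: 0xB4 = 10110100 (10xxxxxx ✓), payload 110100.
Byte 4: 0x9E = 10011110 (10xxxxxx ✓), payload 011110.
Concatenate: 001011000110100011110 = 0x58D1E (21 bits → U+58D1E).

U+58D1E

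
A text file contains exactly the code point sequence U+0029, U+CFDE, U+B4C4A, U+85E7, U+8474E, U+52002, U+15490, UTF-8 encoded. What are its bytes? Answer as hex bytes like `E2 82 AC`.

29 EC BF 9E F2 B4 B1 8A E8 97 A7 F2 84 9D 8E F1 92 80 82 F0 95 92 90

U+0029: 1-byte form → 29.
U+CFDE: 3-byte form → EC BF 9E.
U+B4C4A: 4-byte form → F2 B4 B1 8A.
U+85E7: 3-byte form → E8 97 A7.
U+8474E: 4-byte form → F2 84 9D 8E.
U+52002: 4-byte form → F1 92 80 82.
U+15490: 4-byte form → F0 95 92 90.
Concatenated (23 bytes): 29 EC BF 9E F2 B4 B1 8A E8 97 A7 F2 84 9D 8E F1 92 80 82 F0 95 92 90.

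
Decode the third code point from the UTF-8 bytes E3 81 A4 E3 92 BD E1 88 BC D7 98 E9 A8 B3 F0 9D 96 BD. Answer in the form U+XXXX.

Offset 0: leading byte 0xE3 = 11100011 → 3-byte char #1 = E3 81 A4.
Offset 3: leading byte 0xE3 = 11100011 → 3-byte char #2 = E3 92 BD.
Offset 6: leading byte 0xE1 = 11100001 → 3-byte char #3 = E1 88 BC.
Leading byte 0xE1 = 11100001 matches 1110xxxx → 3-byte sequence.
Byte 1: 0xE1 = 11100001, payload 0001 (4 bits).
Byte 2: 0x88 = 10001000 (10xxxxxx ✓), payload 001000.
Byte 3: 0xBC = 10111100 (10xxxxxx ✓), payload 111100.
Concatenate: 0001001000111100 = 0x123C (16 bits → U+123C).

U+123C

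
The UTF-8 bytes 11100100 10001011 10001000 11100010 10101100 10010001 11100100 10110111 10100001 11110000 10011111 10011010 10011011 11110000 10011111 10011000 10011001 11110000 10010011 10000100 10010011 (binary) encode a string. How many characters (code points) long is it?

Byte at offset 0: 0xE4 = 11100100 → 3-byte char (#1). Advance 3.
Byte at offset 3: 0xE2 = 11100010 → 3-byte char (#2). Advance 3.
Byte at offset 6: 0xE4 = 11100100 → 3-byte char (#3). Advance 3.
Byte at offset 9: 0xF0 = 11110000 → 4-byte char (#4). Advance 4.
Byte at offset 13: 0xF0 = 11110000 → 4-byte char (#5). Advance 4.
Byte at offset 17: 0xF0 = 11110000 → 4-byte char (#6). Advance 4.
Reached end at offset 21 after 6 code points.

6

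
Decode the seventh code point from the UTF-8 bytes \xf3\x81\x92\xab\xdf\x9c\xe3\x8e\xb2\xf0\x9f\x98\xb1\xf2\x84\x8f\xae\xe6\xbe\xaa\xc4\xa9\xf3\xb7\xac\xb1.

U+0129

Offset 0: leading byte 0xF3 = 11110011 → 4-byte char #1 = F3 81 92 AB.
Offset 4: leading byte 0xDF = 11011111 → 2-byte char #2 = DF 9C.
Offset 6: leading byte 0xE3 = 11100011 → 3-byte char #3 = E3 8E B2.
Offset 9: leading byte 0xF0 = 11110000 → 4-byte char #4 = F0 9F 98 B1.
Offset 13: leading byte 0xF2 = 11110010 → 4-byte char #5 = F2 84 8F AE.
Offset 17: leading byte 0xE6 = 11100110 → 3-byte char #6 = E6 BE AA.
Offset 20: leading byte 0xC4 = 11000100 → 2-byte char #7 = C4 A9.
Leading byte 0xC4 = 11000100 matches 110xxxxx → 2-byte sequence.
Byte 1: 0xC4 = 11000100, payload 00100 (5 bits).
Byte 2: 0xA9 = 10101001 (10xxxxxx ✓), payload 101001.
Concatenate: 00100101001 = 0x129 (11 bits → U+0129).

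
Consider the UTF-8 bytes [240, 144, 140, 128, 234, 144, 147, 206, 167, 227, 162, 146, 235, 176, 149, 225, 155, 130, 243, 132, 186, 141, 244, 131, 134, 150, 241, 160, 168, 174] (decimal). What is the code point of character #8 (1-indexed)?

Offset 0: leading byte 0xF0 = 11110000 → 4-byte char #1 = F0 90 8C 80.
Offset 4: leading byte 0xEA = 11101010 → 3-byte char #2 = EA 90 93.
Offset 7: leading byte 0xCE = 11001110 → 2-byte char #3 = CE A7.
Offset 9: leading byte 0xE3 = 11100011 → 3-byte char #4 = E3 A2 92.
Offset 12: leading byte 0xEB = 11101011 → 3-byte char #5 = EB B0 95.
Offset 15: leading byte 0xE1 = 11100001 → 3-byte char #6 = E1 9B 82.
Offset 18: leading byte 0xF3 = 11110011 → 4-byte char #7 = F3 84 BA 8D.
Offset 22: leading byte 0xF4 = 11110100 → 4-byte char #8 = F4 83 86 96.
Leading byte 0xF4 = 11110100 matches 11110xxx → 4-byte sequence.
Byte 1: 0xF4 = 11110100, payload 100 (3 bits).
Byte 2: 0x83 = 10000011 (10xxxxxx ✓), payload 000011.
Byte 3: 0x86 = 10000110 (10xxxxxx ✓), payload 000110.
Byte 4: 0x96 = 10010110 (10xxxxxx ✓), payload 010110.
Concatenate: 100000011000110010110 = 0x103196 (21 bits → U+103196).

U+103196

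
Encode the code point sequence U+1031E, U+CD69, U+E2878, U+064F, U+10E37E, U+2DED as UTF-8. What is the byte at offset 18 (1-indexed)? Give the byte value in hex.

0xE2

1-indexed offset 18 is 0-indexed offset 17.
U+1031E → 4-byte form F0 90 8C 9E at offsets 0–3.
U+CD69 → 3-byte form EC B5 A9 at offsets 4–6.
U+E2878 → 4-byte form F3 A2 A1 B8 at offsets 7–10.
U+064F → 2-byte form D9 8F at offsets 11–12.
U+10E37E → 4-byte form F4 8E 8D BE at offsets 13–16.
U+2DED → 3-byte form E2 B7 AD at offsets 17–19.
Offset 17 falls in char 6's range; it's byte 1 of E2 B7 AD = 0xE2.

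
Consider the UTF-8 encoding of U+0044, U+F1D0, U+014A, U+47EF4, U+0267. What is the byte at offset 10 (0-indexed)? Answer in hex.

0xC9

U+0044 → 1-byte form 44 at offsets 0–0.
U+F1D0 → 3-byte form EF 87 90 at offsets 1–3.
U+014A → 2-byte form C5 8A at offsets 4–5.
U+47EF4 → 4-byte form F1 87 BB B4 at offsets 6–9.
U+0267 → 2-byte form C9 A7 at offsets 10–11.
Offset 10 falls in char 5's range; it's byte 1 of C9 A7 = 0xC9.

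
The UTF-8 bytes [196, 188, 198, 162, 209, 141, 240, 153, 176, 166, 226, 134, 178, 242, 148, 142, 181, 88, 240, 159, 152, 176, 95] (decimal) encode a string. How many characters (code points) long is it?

Byte at offset 0: 0xC4 = 11000100 → 2-byte char (#1). Advance 2.
Byte at offset 2: 0xC6 = 11000110 → 2-byte char (#2). Advance 2.
Byte at offset 4: 0xD1 = 11010001 → 2-byte char (#3). Advance 2.
Byte at offset 6: 0xF0 = 11110000 → 4-byte char (#4). Advance 4.
Byte at offset 10: 0xE2 = 11100010 → 3-byte char (#5). Advance 3.
Byte at offset 13: 0xF2 = 11110010 → 4-byte char (#6). Advance 4.
Byte at offset 17: 0x58 = 01011000 → 1-byte char (#7). Advance 1.
Byte at offset 18: 0xF0 = 11110000 → 4-byte char (#8). Advance 4.
Byte at offset 22: 0x5F = 01011111 → 1-byte char (#9). Advance 1.
Reached end at offset 23 after 9 code points.

9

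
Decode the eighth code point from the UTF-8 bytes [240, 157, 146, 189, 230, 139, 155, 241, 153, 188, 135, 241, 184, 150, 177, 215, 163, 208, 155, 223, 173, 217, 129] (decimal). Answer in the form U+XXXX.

U+0641

Offset 0: leading byte 0xF0 = 11110000 → 4-byte char #1 = F0 9D 92 BD.
Offset 4: leading byte 0xE6 = 11100110 → 3-byte char #2 = E6 8B 9B.
Offset 7: leading byte 0xF1 = 11110001 → 4-byte char #3 = F1 99 BC 87.
Offset 11: leading byte 0xF1 = 11110001 → 4-byte char #4 = F1 B8 96 B1.
Offset 15: leading byte 0xD7 = 11010111 → 2-byte char #5 = D7 A3.
Offset 17: leading byte 0xD0 = 11010000 → 2-byte char #6 = D0 9B.
Offset 19: leading byte 0xDF = 11011111 → 2-byte char #7 = DF AD.
Offset 21: leading byte 0xD9 = 11011001 → 2-byte char #8 = D9 81.
Leading byte 0xD9 = 11011001 matches 110xxxxx → 2-byte sequence.
Byte 1: 0xD9 = 11011001, payload 11001 (5 bits).
Byte 2: 0x81 = 10000001 (10xxxxxx ✓), payload 000001.
Concatenate: 11001000001 = 0x641 (11 bits → U+0641).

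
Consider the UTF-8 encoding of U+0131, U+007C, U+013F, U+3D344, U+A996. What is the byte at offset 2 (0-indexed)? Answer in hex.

U+0131 → 2-byte form C4 B1 at offsets 0–1.
U+007C → 1-byte form 7C at offsets 2–2.
Offset 2 falls in char 2's range; it's byte 1 of 7C = 0x7C.

0x7C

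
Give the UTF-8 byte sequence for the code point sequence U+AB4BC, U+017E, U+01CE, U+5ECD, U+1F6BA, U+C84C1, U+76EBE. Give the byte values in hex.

F2 AB 92 BC C5 BE C7 8E E5 BB 8D F0 9F 9A BA F3 88 93 81 F1 B6 BA BE

U+AB4BC: 4-byte form → F2 AB 92 BC.
U+017E: 2-byte form → C5 BE.
U+01CE: 2-byte form → C7 8E.
U+5ECD: 3-byte form → E5 BB 8D.
U+1F6BA: 4-byte form → F0 9F 9A BA.
U+C84C1: 4-byte form → F3 88 93 81.
U+76EBE: 4-byte form → F1 B6 BA BE.
Concatenated (23 bytes): F2 AB 92 BC C5 BE C7 8E E5 BB 8D F0 9F 9A BA F3 88 93 81 F1 B6 BA BE.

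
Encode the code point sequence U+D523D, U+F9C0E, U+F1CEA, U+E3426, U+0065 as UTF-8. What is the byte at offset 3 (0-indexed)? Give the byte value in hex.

0xBD

U+D523D → 4-byte form F3 95 88 BD at offsets 0–3.
Offset 3 falls in char 1's range; it's byte 4 of F3 95 88 BD = 0xBD.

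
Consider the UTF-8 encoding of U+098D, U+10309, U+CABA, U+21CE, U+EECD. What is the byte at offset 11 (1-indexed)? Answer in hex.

1-indexed offset 11 is 0-indexed offset 10.
U+098D → 3-byte form E0 A6 8D at offsets 0–2.
U+10309 → 4-byte form F0 90 8C 89 at offsets 3–6.
U+CABA → 3-byte form EC AA BA at offsets 7–9.
U+21CE → 3-byte form E2 87 8E at offsets 10–12.
Offset 10 falls in char 4's range; it's byte 1 of E2 87 8E = 0xE2.

0xE2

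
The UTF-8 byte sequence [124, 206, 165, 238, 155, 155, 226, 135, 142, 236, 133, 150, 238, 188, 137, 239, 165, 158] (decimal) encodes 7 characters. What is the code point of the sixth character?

Offset 0: leading byte 0x7C = 01111100 → 1-byte char #1 = 7C.
Offset 1: leading byte 0xCE = 11001110 → 2-byte char #2 = CE A5.
Offset 3: leading byte 0xEE = 11101110 → 3-byte char #3 = EE 9B 9B.
Offset 6: leading byte 0xE2 = 11100010 → 3-byte char #4 = E2 87 8E.
Offset 9: leading byte 0xEC = 11101100 → 3-byte char #5 = EC 85 96.
Offset 12: leading byte 0xEE = 11101110 → 3-byte char #6 = EE BC 89.
Leading byte 0xEE = 11101110 matches 1110xxxx → 3-byte sequence.
Byte 1: 0xEE = 11101110, payload 1110 (4 bits).
Byte 2: 0xBC = 10111100 (10xxxxxx ✓), payload 111100.
Byte 3: 0x89 = 10001001 (10xxxxxx ✓), payload 001001.
Concatenate: 1110111100001001 = 0xEF09 (16 bits → U+EF09).

U+EF09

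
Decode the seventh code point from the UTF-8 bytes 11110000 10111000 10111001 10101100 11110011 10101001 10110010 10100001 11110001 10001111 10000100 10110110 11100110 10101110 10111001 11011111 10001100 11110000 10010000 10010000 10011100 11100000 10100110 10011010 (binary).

Offset 0: leading byte 0xF0 = 11110000 → 4-byte char #1 = F0 B8 B9 AC.
Offset 4: leading byte 0xF3 = 11110011 → 4-byte char #2 = F3 A9 B2 A1.
Offset 8: leading byte 0xF1 = 11110001 → 4-byte char #3 = F1 8F 84 B6.
Offset 12: leading byte 0xE6 = 11100110 → 3-byte char #4 = E6 AE B9.
Offset 15: leading byte 0xDF = 11011111 → 2-byte char #5 = DF 8C.
Offset 17: leading byte 0xF0 = 11110000 → 4-byte char #6 = F0 90 90 9C.
Offset 21: leading byte 0xE0 = 11100000 → 3-byte char #7 = E0 A6 9A.
Leading byte 0xE0 = 11100000 matches 1110xxxx → 3-byte sequence.
Byte 1: 0xE0 = 11100000, payload 0000 (4 bits).
Byte 2: 0xA6 = 10100110 (10xxxxxx ✓), payload 100110.
Byte 3: 0x9A = 10011010 (10xxxxxx ✓), payload 011010.
Concatenate: 0000100110011010 = 0x99A (16 bits → U+099A).

U+099A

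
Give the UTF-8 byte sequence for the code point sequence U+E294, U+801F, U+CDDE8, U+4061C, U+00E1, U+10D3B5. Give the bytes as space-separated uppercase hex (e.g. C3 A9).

EE 8A 94 E8 80 9F F3 8D B7 A8 F1 80 98 9C C3 A1 F4 8D 8E B5

U+E294: 3-byte form → EE 8A 94.
U+801F: 3-byte form → E8 80 9F.
U+CDDE8: 4-byte form → F3 8D B7 A8.
U+4061C: 4-byte form → F1 80 98 9C.
U+00E1: 2-byte form → C3 A1.
U+10D3B5: 4-byte form → F4 8D 8E B5.
Concatenated (20 bytes): EE 8A 94 E8 80 9F F3 8D B7 A8 F1 80 98 9C C3 A1 F4 8D 8E B5.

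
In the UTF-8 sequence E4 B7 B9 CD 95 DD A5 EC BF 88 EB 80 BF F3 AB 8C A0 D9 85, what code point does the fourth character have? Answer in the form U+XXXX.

Offset 0: leading byte 0xE4 = 11100100 → 3-byte char #1 = E4 B7 B9.
Offset 3: leading byte 0xCD = 11001101 → 2-byte char #2 = CD 95.
Offset 5: leading byte 0xDD = 11011101 → 2-byte char #3 = DD A5.
Offset 7: leading byte 0xEC = 11101100 → 3-byte char #4 = EC BF 88.
Leading byte 0xEC = 11101100 matches 1110xxxx → 3-byte sequence.
Byte 1: 0xEC = 11101100, payload 1100 (4 bits).
Byte 2: 0xBF = 10111111 (10xxxxxx ✓), payload 111111.
Byte 3: 0x88 = 10001000 (10xxxxxx ✓), payload 001000.
Concatenate: 1100111111001000 = 0xCFC8 (16 bits → U+CFC8).

U+CFC8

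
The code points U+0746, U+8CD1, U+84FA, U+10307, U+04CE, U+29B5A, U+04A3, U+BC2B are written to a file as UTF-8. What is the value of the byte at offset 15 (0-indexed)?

U+0746 → 2-byte form DD 86 at offsets 0–1.
U+8CD1 → 3-byte form E8 B3 91 at offsets 2–4.
U+84FA → 3-byte form E8 93 BA at offsets 5–7.
U+10307 → 4-byte form F0 90 8C 87 at offsets 8–11.
U+04CE → 2-byte form D3 8E at offsets 12–13.
U+29B5A → 4-byte form F0 A9 AD 9A at offsets 14–17.
Offset 15 falls in char 6's range; it's byte 2 of F0 A9 AD 9A = 0xA9.

0xA9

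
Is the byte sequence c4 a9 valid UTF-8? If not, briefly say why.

valid

Leading byte 0xC4 = 11000100 → 2-byte form.
Continuation bytes 0xA9=10101001 all match 10xxxxxx.
Decoded value 0x129 is ≥ 0x80 (shortest form) and not a surrogate.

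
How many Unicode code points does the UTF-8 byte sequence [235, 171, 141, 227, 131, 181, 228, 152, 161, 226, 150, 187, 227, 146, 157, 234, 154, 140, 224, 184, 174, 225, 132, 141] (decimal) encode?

8

Byte at offset 0: 0xEB = 11101011 → 3-byte char (#1). Advance 3.
Byte at offset 3: 0xE3 = 11100011 → 3-byte char (#2). Advance 3.
Byte at offset 6: 0xE4 = 11100100 → 3-byte char (#3). Advance 3.
Byte at offset 9: 0xE2 = 11100010 → 3-byte char (#4). Advance 3.
Byte at offset 12: 0xE3 = 11100011 → 3-byte char (#5). Advance 3.
Byte at offset 15: 0xEA = 11101010 → 3-byte char (#6). Advance 3.
Byte at offset 18: 0xE0 = 11100000 → 3-byte char (#7). Advance 3.
Byte at offset 21: 0xE1 = 11100001 → 3-byte char (#8). Advance 3.
Reached end at offset 24 after 8 code points.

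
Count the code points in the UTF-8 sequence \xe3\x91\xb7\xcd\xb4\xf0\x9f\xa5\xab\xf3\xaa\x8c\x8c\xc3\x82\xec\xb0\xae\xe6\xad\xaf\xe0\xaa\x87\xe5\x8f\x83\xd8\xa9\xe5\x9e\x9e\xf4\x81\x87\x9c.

12

Byte at offset 0: 0xE3 = 11100011 → 3-byte char (#1). Advance 3.
Byte at offset 3: 0xCD = 11001101 → 2-byte char (#2). Advance 2.
Byte at offset 5: 0xF0 = 11110000 → 4-byte char (#3). Advance 4.
Byte at offset 9: 0xF3 = 11110011 → 4-byte char (#4). Advance 4.
Byte at offset 13: 0xC3 = 11000011 → 2-byte char (#5). Advance 2.
Byte at offset 15: 0xEC = 11101100 → 3-byte char (#6). Advance 3.
Byte at offset 18: 0xE6 = 11100110 → 3-byte char (#7). Advance 3.
Byte at offset 21: 0xE0 = 11100000 → 3-byte char (#8). Advance 3.
Byte at offset 24: 0xE5 = 11100101 → 3-byte char (#9). Advance 3.
Byte at offset 27: 0xD8 = 11011000 → 2-byte char (#10). Advance 2.
Byte at offset 29: 0xE5 = 11100101 → 3-byte char (#11). Advance 3.
Byte at offset 32: 0xF4 = 11110100 → 4-byte char (#12). Advance 4.
Reached end at offset 36 after 12 code points.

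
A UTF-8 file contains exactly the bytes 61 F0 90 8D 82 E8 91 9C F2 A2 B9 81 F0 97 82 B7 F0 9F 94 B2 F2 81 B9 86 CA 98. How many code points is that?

8

Byte at offset 0: 0x61 = 01100001 → 1-byte char (#1). Advance 1.
Byte at offset 1: 0xF0 = 11110000 → 4-byte char (#2). Advance 4.
Byte at offset 5: 0xE8 = 11101000 → 3-byte char (#3). Advance 3.
Byte at offset 8: 0xF2 = 11110010 → 4-byte char (#4). Advance 4.
Byte at offset 12: 0xF0 = 11110000 → 4-byte char (#5). Advance 4.
Byte at offset 16: 0xF0 = 11110000 → 4-byte char (#6). Advance 4.
Byte at offset 20: 0xF2 = 11110010 → 4-byte char (#7). Advance 4.
Byte at offset 24: 0xCA = 11001010 → 2-byte char (#8). Advance 2.
Reached end at offset 26 after 8 code points.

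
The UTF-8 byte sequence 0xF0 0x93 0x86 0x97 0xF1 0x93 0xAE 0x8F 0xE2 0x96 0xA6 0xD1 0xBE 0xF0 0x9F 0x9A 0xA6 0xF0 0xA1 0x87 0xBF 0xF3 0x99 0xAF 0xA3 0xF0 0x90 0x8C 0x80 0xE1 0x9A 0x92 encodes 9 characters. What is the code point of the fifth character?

U+1F6A6

Offset 0: leading byte 0xF0 = 11110000 → 4-byte char #1 = F0 93 86 97.
Offset 4: leading byte 0xF1 = 11110001 → 4-byte char #2 = F1 93 AE 8F.
Offset 8: leading byte 0xE2 = 11100010 → 3-byte char #3 = E2 96 A6.
Offset 11: leading byte 0xD1 = 11010001 → 2-byte char #4 = D1 BE.
Offset 13: leading byte 0xF0 = 11110000 → 4-byte char #5 = F0 9F 9A A6.
Leading byte 0xF0 = 11110000 matches 11110xxx → 4-byte sequence.
Byte 1: 0xF0 = 11110000, payload 000 (3 bits).
Byte 2: 0x9F = 10011111 (10xxxxxx ✓), payload 011111.
Byte 3: 0x9A = 10011010 (10xxxxxx ✓), payload 011010.
Byte 4: 0xA6 = 10100110 (10xxxxxx ✓), payload 100110.
Concatenate: 000011111011010100110 = 0x1F6A6 (21 bits → U+1F6A6).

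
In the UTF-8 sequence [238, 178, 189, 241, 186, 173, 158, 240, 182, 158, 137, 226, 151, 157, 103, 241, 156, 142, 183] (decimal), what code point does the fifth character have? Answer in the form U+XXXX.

U+0067

Offset 0: leading byte 0xEE = 11101110 → 3-byte char #1 = EE B2 BD.
Offset 3: leading byte 0xF1 = 11110001 → 4-byte char #2 = F1 BA AD 9E.
Offset 7: leading byte 0xF0 = 11110000 → 4-byte char #3 = F0 B6 9E 89.
Offset 11: leading byte 0xE2 = 11100010 → 3-byte char #4 = E2 97 9D.
Offset 14: leading byte 0x67 = 01100111 → 1-byte char #5 = 67.
Leading byte 0x67 = 01100111 matches 0xxxxxxx → 1-byte sequence.
Byte 1: 0x67 = 01100111, payload 1100111 (7 bits).
Concatenate: 1100111 = 0x67 (7 bits → U+0067).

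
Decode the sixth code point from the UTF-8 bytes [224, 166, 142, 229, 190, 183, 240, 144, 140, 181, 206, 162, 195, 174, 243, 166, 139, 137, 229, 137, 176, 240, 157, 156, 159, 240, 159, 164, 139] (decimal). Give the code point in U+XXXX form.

U+E62C9

Offset 0: leading byte 0xE0 = 11100000 → 3-byte char #1 = E0 A6 8E.
Offset 3: leading byte 0xE5 = 11100101 → 3-byte char #2 = E5 BE B7.
Offset 6: leading byte 0xF0 = 11110000 → 4-byte char #3 = F0 90 8C B5.
Offset 10: leading byte 0xCE = 11001110 → 2-byte char #4 = CE A2.
Offset 12: leading byte 0xC3 = 11000011 → 2-byte char #5 = C3 AE.
Offset 14: leading byte 0xF3 = 11110011 → 4-byte char #6 = F3 A6 8B 89.
Leading byte 0xF3 = 11110011 matches 11110xxx → 4-byte sequence.
Byte 1: 0xF3 = 11110011, payload 011 (3 bits).
Byte 2: 0xA6 = 10100110 (10xxxxxx ✓), payload 100110.
Byte 3: 0x8B = 10001011 (10xxxxxx ✓), payload 001011.
Byte 4: 0x89 = 10001001 (10xxxxxx ✓), payload 001001.
Concatenate: 011100110001011001001 = 0xE62C9 (21 bits → U+E62C9).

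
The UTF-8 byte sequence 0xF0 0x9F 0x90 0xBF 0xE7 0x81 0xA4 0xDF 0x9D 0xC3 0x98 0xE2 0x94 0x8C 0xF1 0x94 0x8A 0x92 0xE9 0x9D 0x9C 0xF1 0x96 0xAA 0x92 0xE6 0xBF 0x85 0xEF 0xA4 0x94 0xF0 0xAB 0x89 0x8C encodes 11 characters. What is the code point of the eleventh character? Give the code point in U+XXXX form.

U+2B24C

Offset 0: leading byte 0xF0 = 11110000 → 4-byte char #1 = F0 9F 90 BF.
Offset 4: leading byte 0xE7 = 11100111 → 3-byte char #2 = E7 81 A4.
Offset 7: leading byte 0xDF = 11011111 → 2-byte char #3 = DF 9D.
Offset 9: leading byte 0xC3 = 11000011 → 2-byte char #4 = C3 98.
Offset 11: leading byte 0xE2 = 11100010 → 3-byte char #5 = E2 94 8C.
Offset 14: leading byte 0xF1 = 11110001 → 4-byte char #6 = F1 94 8A 92.
Offset 18: leading byte 0xE9 = 11101001 → 3-byte char #7 = E9 9D 9C.
Offset 21: leading byte 0xF1 = 11110001 → 4-byte char #8 = F1 96 AA 92.
Offset 25: leading byte 0xE6 = 11100110 → 3-byte char #9 = E6 BF 85.
Offset 28: leading byte 0xEF = 11101111 → 3-byte char #10 = EF A4 94.
Offset 31: leading byte 0xF0 = 11110000 → 4-byte char #11 = F0 AB 89 8C.
Leading byte 0xF0 = 11110000 matches 11110xxx → 4-byte sequence.
Byte 1: 0xF0 = 11110000, payload 000 (3 bits).
Byte 2: 0xAB = 10101011 (10xxxxxx ✓), payload 101011.
Byte 3: 0x89 = 10001001 (10xxxxxx ✓), payload 001001.
Byte 4: 0x8C = 10001100 (10xxxxxx ✓), payload 001100.
Concatenate: 000101011001001001100 = 0x2B24C (21 bits → U+2B24C).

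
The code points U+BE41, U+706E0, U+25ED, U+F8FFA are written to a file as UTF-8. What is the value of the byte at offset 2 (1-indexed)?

1-indexed offset 2 is 0-indexed offset 1.
U+BE41 → 3-byte form EB B9 81 at offsets 0–2.
Offset 1 falls in char 1's range; it's byte 2 of EB B9 81 = 0xB9.

0xB9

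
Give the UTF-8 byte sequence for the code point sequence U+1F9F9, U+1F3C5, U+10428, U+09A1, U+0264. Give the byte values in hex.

U+1F9F9: 4-byte form → F0 9F A7 B9.
U+1F3C5: 4-byte form → F0 9F 8F 85.
U+10428: 4-byte form → F0 90 90 A8.
U+09A1: 3-byte form → E0 A6 A1.
U+0264: 2-byte form → C9 A4.
Concatenated (17 bytes): F0 9F A7 B9 F0 9F 8F 85 F0 90 90 A8 E0 A6 A1 C9 A4.

F0 9F A7 B9 F0 9F 8F 85 F0 90 90 A8 E0 A6 A1 C9 A4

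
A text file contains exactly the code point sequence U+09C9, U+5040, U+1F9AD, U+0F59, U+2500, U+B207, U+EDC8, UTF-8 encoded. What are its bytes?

U+09C9: 3-byte form → E0 A7 89.
U+5040: 3-byte form → E5 81 80.
U+1F9AD: 4-byte form → F0 9F A6 AD.
U+0F59: 3-byte form → E0 BD 99.
U+2500: 3-byte form → E2 94 80.
U+B207: 3-byte form → EB 88 87.
U+EDC8: 3-byte form → EE B7 88.
Concatenated (22 bytes): E0 A7 89 E5 81 80 F0 9F A6 AD E0 BD 99 E2 94 80 EB 88 87 EE B7 88.

E0 A7 89 E5 81 80 F0 9F A6 AD E0 BD 99 E2 94 80 EB 88 87 EE B7 88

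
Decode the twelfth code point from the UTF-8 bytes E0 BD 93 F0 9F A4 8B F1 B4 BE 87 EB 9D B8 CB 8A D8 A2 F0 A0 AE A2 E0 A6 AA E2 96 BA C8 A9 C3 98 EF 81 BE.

U+F07E

Offset 0: leading byte 0xE0 = 11100000 → 3-byte char #1 = E0 BD 93.
Offset 3: leading byte 0xF0 = 11110000 → 4-byte char #2 = F0 9F A4 8B.
Offset 7: leading byte 0xF1 = 11110001 → 4-byte char #3 = F1 B4 BE 87.
Offset 11: leading byte 0xEB = 11101011 → 3-byte char #4 = EB 9D B8.
Offset 14: leading byte 0xCB = 11001011 → 2-byte char #5 = CB 8A.
Offset 16: leading byte 0xD8 = 11011000 → 2-byte char #6 = D8 A2.
Offset 18: leading byte 0xF0 = 11110000 → 4-byte char #7 = F0 A0 AE A2.
Offset 22: leading byte 0xE0 = 11100000 → 3-byte char #8 = E0 A6 AA.
Offset 25: leading byte 0xE2 = 11100010 → 3-byte char #9 = E2 96 BA.
Offset 28: leading byte 0xC8 = 11001000 → 2-byte char #10 = C8 A9.
Offset 30: leading byte 0xC3 = 11000011 → 2-byte char #11 = C3 98.
Offset 32: leading byte 0xEF = 11101111 → 3-byte char #12 = EF 81 BE.
Leading byte 0xEF = 11101111 matches 1110xxxx → 3-byte sequence.
Byte 1: 0xEF = 11101111, payload 1111 (4 bits).
Byte 2: 0x81 = 10000001 (10xxxxxx ✓), payload 000001.
Byte 3: 0xBE = 10111110 (10xxxxxx ✓), payload 111110.
Concatenate: 1111000001111110 = 0xF07E (16 bits → U+F07E).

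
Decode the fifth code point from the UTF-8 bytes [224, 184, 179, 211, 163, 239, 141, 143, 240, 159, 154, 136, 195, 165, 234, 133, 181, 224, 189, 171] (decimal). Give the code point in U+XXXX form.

Offset 0: leading byte 0xE0 = 11100000 → 3-byte char #1 = E0 B8 B3.
Offset 3: leading byte 0xD3 = 11010011 → 2-byte char #2 = D3 A3.
Offset 5: leading byte 0xEF = 11101111 → 3-byte char #3 = EF 8D 8F.
Offset 8: leading byte 0xF0 = 11110000 → 4-byte char #4 = F0 9F 9A 88.
Offset 12: leading byte 0xC3 = 11000011 → 2-byte char #5 = C3 A5.
Leading byte 0xC3 = 11000011 matches 110xxxxx → 2-byte sequence.
Byte 1: 0xC3 = 11000011, payload 00011 (5 bits).
Byte 2: 0xA5 = 10100101 (10xxxxxx ✓), payload 100101.
Concatenate: 00011100101 = 0xE5 (11 bits → U+00E5).

U+00E5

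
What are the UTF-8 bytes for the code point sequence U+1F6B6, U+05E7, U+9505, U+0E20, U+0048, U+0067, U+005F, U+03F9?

F0 9F 9A B6 D7 A7 E9 94 85 E0 B8 A0 48 67 5F CF B9

U+1F6B6: 4-byte form → F0 9F 9A B6.
U+05E7: 2-byte form → D7 A7.
U+9505: 3-byte form → E9 94 85.
U+0E20: 3-byte form → E0 B8 A0.
U+0048: 1-byte form → 48.
U+0067: 1-byte form → 67.
U+005F: 1-byte form → 5F.
U+03F9: 2-byte form → CF B9.
Concatenated (17 bytes): F0 9F 9A B6 D7 A7 E9 94 85 E0 B8 A0 48 67 5F CF B9.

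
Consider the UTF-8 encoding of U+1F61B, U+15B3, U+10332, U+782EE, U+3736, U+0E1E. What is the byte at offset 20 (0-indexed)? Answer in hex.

U+1F61B → 4-byte form F0 9F 98 9B at offsets 0–3.
U+15B3 → 3-byte form E1 96 B3 at offsets 4–6.
U+10332 → 4-byte form F0 90 8C B2 at offsets 7–10.
U+782EE → 4-byte form F1 B8 8B AE at offsets 11–14.
U+3736 → 3-byte form E3 9C B6 at offsets 15–17.
U+0E1E → 3-byte form E0 B8 9E at offsets 18–20.
Offset 20 falls in char 6's range; it's byte 3 of E0 B8 9E = 0x9E.

0x9E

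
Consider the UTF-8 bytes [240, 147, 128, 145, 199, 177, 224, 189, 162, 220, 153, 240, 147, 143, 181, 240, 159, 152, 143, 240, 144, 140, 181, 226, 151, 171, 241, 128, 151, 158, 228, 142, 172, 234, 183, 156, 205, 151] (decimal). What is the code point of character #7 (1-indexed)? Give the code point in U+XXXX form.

Offset 0: leading byte 0xF0 = 11110000 → 4-byte char #1 = F0 93 80 91.
Offset 4: leading byte 0xC7 = 11000111 → 2-byte char #2 = C7 B1.
Offset 6: leading byte 0xE0 = 11100000 → 3-byte char #3 = E0 BD A2.
Offset 9: leading byte 0xDC = 11011100 → 2-byte char #4 = DC 99.
Offset 11: leading byte 0xF0 = 11110000 → 4-byte char #5 = F0 93 8F B5.
Offset 15: leading byte 0xF0 = 11110000 → 4-byte char #6 = F0 9F 98 8F.
Offset 19: leading byte 0xF0 = 11110000 → 4-byte char #7 = F0 90 8C B5.
Leading byte 0xF0 = 11110000 matches 11110xxx → 4-byte sequence.
Byte 1: 0xF0 = 11110000, payload 000 (3 bits).
Byte 2: 0x90 = 10010000 (10xxxxxx ✓), payload 010000.
Byte 3: 0x8C = 10001100 (10xxxxxx ✓), payload 001100.
Byte 4: 0xB5 = 10110101 (10xxxxxx ✓), payload 110101.
Concatenate: 000010000001100110101 = 0x10335 (21 bits → U+10335).

U+10335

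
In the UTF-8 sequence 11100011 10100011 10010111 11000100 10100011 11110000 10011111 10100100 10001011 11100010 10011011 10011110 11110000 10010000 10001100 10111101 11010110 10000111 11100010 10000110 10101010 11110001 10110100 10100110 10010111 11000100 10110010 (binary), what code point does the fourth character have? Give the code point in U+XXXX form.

U+26DE

Offset 0: leading byte 0xE3 = 11100011 → 3-byte char #1 = E3 A3 97.
Offset 3: leading byte 0xC4 = 11000100 → 2-byte char #2 = C4 A3.
Offset 5: leading byte 0xF0 = 11110000 → 4-byte char #3 = F0 9F A4 8B.
Offset 9: leading byte 0xE2 = 11100010 → 3-byte char #4 = E2 9B 9E.
Leading byte 0xE2 = 11100010 matches 1110xxxx → 3-byte sequence.
Byte 1: 0xE2 = 11100010, payload 0010 (4 bits).
Byte 2: 0x9B = 10011011 (10xxxxxx ✓), payload 011011.
Byte 3: 0x9E = 10011110 (10xxxxxx ✓), payload 011110.
Concatenate: 0010011011011110 = 0x26DE (16 bits → U+26DE).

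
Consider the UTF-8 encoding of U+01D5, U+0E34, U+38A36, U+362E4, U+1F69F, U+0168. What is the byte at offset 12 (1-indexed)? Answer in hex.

0x8B

1-indexed offset 12 is 0-indexed offset 11.
U+01D5 → 2-byte form C7 95 at offsets 0–1.
U+0E34 → 3-byte form E0 B8 B4 at offsets 2–4.
U+38A36 → 4-byte form F0 B8 A8 B6 at offsets 5–8.
U+362E4 → 4-byte form F0 B6 8B A4 at offsets 9–12.
Offset 11 falls in char 4's range; it's byte 3 of F0 B6 8B A4 = 0x8B.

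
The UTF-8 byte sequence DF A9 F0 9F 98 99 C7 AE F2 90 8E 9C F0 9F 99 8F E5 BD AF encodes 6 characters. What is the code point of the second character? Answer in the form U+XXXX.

Offset 0: leading byte 0xDF = 11011111 → 2-byte char #1 = DF A9.
Offset 2: leading byte 0xF0 = 11110000 → 4-byte char #2 = F0 9F 98 99.
Leading byte 0xF0 = 11110000 matches 11110xxx → 4-byte sequence.
Byte 1: 0xF0 = 11110000, payload 000 (3 bits).
Byte 2: 0x9F = 10011111 (10xxxxxx ✓), payload 011111.
Byte 3: 0x98 = 10011000 (10xxxxxx ✓), payload 011000.
Byte 4: 0x99 = 10011001 (10xxxxxx ✓), payload 011001.
Concatenate: 000011111011000011001 = 0x1F619 (21 bits → U+1F619).

U+1F619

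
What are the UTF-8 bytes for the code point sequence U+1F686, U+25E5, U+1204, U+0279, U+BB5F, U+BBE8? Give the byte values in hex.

U+1F686: 4-byte form → F0 9F 9A 86.
U+25E5: 3-byte form → E2 97 A5.
U+1204: 3-byte form → E1 88 84.
U+0279: 2-byte form → C9 B9.
U+BB5F: 3-byte form → EB AD 9F.
U+BBE8: 3-byte form → EB AF A8.
Concatenated (18 bytes): F0 9F 9A 86 E2 97 A5 E1 88 84 C9 B9 EB AD 9F EB AF A8.

F0 9F 9A 86 E2 97 A5 E1 88 84 C9 B9 EB AD 9F EB AF A8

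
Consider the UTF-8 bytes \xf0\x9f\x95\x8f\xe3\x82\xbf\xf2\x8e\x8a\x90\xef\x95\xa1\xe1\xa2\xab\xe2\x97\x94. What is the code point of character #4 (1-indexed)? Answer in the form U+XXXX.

U+F561

Offset 0: leading byte 0xF0 = 11110000 → 4-byte char #1 = F0 9F 95 8F.
Offset 4: leading byte 0xE3 = 11100011 → 3-byte char #2 = E3 82 BF.
Offset 7: leading byte 0xF2 = 11110010 → 4-byte char #3 = F2 8E 8A 90.
Offset 11: leading byte 0xEF = 11101111 → 3-byte char #4 = EF 95 A1.
Leading byte 0xEF = 11101111 matches 1110xxxx → 3-byte sequence.
Byte 1: 0xEF = 11101111, payload 1111 (4 bits).
Byte 2: 0x95 = 10010101 (10xxxxxx ✓), payload 010101.
Byte 3: 0xA1 = 10100001 (10xxxxxx ✓), payload 100001.
Concatenate: 1111010101100001 = 0xF561 (16 bits → U+F561).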